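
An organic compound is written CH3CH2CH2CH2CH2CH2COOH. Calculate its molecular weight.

Element totals:
  C: 7
  H: 14
  O: 2
Molecular formula: C7H14O2.
  M = 7(12.011) + 14(1.008) + 2(15.999)
    = 84.077 + 14.112 + 31.998 = 130.187

130.19 g/mol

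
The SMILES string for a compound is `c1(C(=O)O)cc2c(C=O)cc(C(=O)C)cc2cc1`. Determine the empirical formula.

C7H5O2

Atom tally by fragment:
  naphthalene ring system core → C:10 H:8
  (− 3 ring H displaced by substituents)
  + COOH → C:1 H:1 O:2
  + CHO → C:1 H:1 O:1
  + COCH3 → C:2 H:3 O:1
Element totals:
  C: 14
  H: 10
  O: 4
Molecular formula: C14H10O4.
gcd of subscripts = 2; dividing each by 2:
  C: 14/2 = 7
  H: 10/2 = 5
  O: 4/2 = 2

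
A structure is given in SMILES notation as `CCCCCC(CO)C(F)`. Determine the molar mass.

148.22 g/mol

Atom tally by fragment:
  CH3 → C:1 H:3
  CH2 → C:1 H:2
  CH2 → C:1 H:2
  CH2 → C:1 H:2
  CH2 → C:1 H:2
  CH(CH2OH) → C:2 H:4 O:1
  CH2F → C:1 H:2 F:1
Element totals:
  C: 8
  H: 17
  F: 1
  O: 1
Molecular formula: C8H17FO.
  M = 8(12.011) + 17(1.008) + 18.998 + 15.999
    = 96.088 + 17.136 + 18.998 + 15.999 = 148.221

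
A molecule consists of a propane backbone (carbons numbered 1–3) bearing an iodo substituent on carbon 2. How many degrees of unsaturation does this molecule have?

0

Atom tally by fragment:
  CH3 → C:1 H:3
  CH(I) → C:1 H:1 I:1
  CH3 → C:1 H:3
Element totals:
  C: 3
  H: 7
  I: 1
Molecular formula: C3H7I.
DoU = (2C + 2 + N − H − X) / 2 = (2·3 + 2 + 0 − 7 − 1) / 2 = 0.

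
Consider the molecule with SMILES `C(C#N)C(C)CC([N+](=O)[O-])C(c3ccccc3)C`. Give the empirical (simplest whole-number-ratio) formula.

Atom tally by fragment:
  NCCH2 → C:2 H:2 N:1
  CH(CH3) → C:2 H:4
  CH2 → C:1 H:2
  CH(NO2) → C:1 H:1 N:1 O:2
  CH(C6H5) → C:7 H:6
  CH3 → C:1 H:3
Element totals:
  C: 14
  H: 18
  N: 2
  O: 2
Molecular formula: C14H18N2O2.
gcd of subscripts = 2; dividing each by 2:
  C: 14/2 = 7
  H: 18/2 = 9
  N: 2/2 = 1
  O: 2/2 = 1

C7H9NO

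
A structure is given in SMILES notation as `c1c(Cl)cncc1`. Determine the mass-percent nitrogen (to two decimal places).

Atom tally by fragment:
  pyridine ring core → C:5 H:5 N:1
  (− 1 ring H displaced by substituents)
  + Cl → Cl:1
Element totals:
  C: 5
  H: 4
  Cl: 1
  N: 1
Molecular formula: C5H4ClN.
Molar mass = 113.544 g/mol.
Mass from N: 1 × 14.007 = 14.007 g/mol.
%N = 14.007 / 113.544 × 100 = 12.34%.

12.34%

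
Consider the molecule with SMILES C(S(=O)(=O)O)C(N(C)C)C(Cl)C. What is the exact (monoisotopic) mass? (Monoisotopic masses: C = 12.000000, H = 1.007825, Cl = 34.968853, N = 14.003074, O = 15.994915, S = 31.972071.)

Atom tally by fragment:
  HO3SCH2 → C:1 H:3 S:1 O:3
  CH(N(CH3)2) → C:3 H:7 N:1
  CH(Cl) → C:1 H:1 Cl:1
  CH3 → C:1 H:3
Element totals:
  C: 6
  H: 14
  Cl: 1
  N: 1
  O: 3
  S: 1
Molecular formula: C6H14ClNO3S.
  M = 6(12.0) + 14(1.007825) + 34.968853 + 14.003074 + 3(15.994915) + 31.972071
    = 72.000000 + 14.109550 + 34.968853 + 14.003074 + 47.984745 + 31.972071 = 215.038293

215.0383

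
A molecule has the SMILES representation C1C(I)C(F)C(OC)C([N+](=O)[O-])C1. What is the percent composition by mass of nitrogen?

Atom tally by fragment:
  cyclohexane ring core → C:6 H:12
  (− 4 ring H displaced by substituents)
  + I → I:1
  + F → F:1
  + OCH3 → C:1 H:3 O:1
  + NO2 → N:1 O:2
Element totals:
  C: 7
  H: 11
  F: 1
  I: 1
  N: 1
  O: 3
Molecular formula: C7H11FINO3.
Molar mass = 303.071 g/mol.
Mass from N: 1 × 14.007 = 14.007 g/mol.
%N = 14.007 / 303.071 × 100 = 4.62%.

4.62%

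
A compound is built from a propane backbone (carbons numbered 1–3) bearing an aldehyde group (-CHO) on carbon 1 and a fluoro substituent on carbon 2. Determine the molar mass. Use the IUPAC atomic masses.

Atom tally by fragment:
  OHCCH2 → C:2 H:3 O:1
  CH(F) → C:1 H:1 F:1
  CH3 → C:1 H:3
Element totals:
  C: 4
  H: 7
  F: 1
  O: 1
Molecular formula: C4H7FO.
  M = 4(12.011) + 7(1.008) + 18.998 + 15.999
    = 48.044 + 7.056 + 18.998 + 15.999 = 90.097

90.10 g/mol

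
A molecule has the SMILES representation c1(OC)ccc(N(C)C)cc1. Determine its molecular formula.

C9H13NO

Atom tally by fragment:
  benzene ring core → C:6 H:6
  (− 2 ring H displaced by substituents)
  + OCH3 → C:1 H:3 O:1
  + N(CH3)2 → N:1 C:2 H:6
Element totals:
  C: 9
  H: 13
  N: 1
  O: 1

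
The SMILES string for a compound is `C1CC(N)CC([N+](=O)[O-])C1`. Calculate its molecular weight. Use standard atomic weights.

144.17 g/mol

Atom tally by fragment:
  cyclohexane ring core → C:6 H:12
  (− 2 ring H displaced by substituents)
  + NH2 → N:1 H:2
  + NO2 → N:1 O:2
Element totals:
  C: 6
  H: 12
  N: 2
  O: 2
Molecular formula: C6H12N2O2.
  M = 6(12.011) + 12(1.008) + 2(14.007) + 2(15.999)
    = 72.066 + 12.096 + 28.014 + 31.998 = 144.174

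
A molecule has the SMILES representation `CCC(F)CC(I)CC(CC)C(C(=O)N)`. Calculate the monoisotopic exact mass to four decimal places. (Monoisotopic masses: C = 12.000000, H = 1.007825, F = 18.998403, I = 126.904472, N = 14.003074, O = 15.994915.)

Atom tally by fragment:
  CH3 → C:1 H:3
  CH2 → C:1 H:2
  CH(F) → C:1 H:1 F:1
  CH2 → C:1 H:2
  CH(I) → C:1 H:1 I:1
  CH2 → C:1 H:2
  CH(C2H5) → C:3 H:6
  CH2CONH2 → C:2 H:4 O:1 N:1
Element totals:
  C: 11
  H: 21
  F: 1
  I: 1
  N: 1
  O: 1
Molecular formula: C11H21FINO.
  M = 11(12.0) + 21(1.007825) + 18.998403 + 126.904472 + 14.003074 + 15.994915
    = 132.000000 + 21.164325 + 18.998403 + 126.904472 + 14.003074 + 15.994915 = 329.065189

329.0652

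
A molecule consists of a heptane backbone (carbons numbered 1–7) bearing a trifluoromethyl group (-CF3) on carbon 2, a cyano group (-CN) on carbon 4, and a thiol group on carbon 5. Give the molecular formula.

C9H14F3NS

Atom tally by fragment:
  CH3 → C:1 H:3
  CH(CF3) → C:2 H:1 F:3
  CH2 → C:1 H:2
  CH(CN) → C:2 H:1 N:1
  CH(SH) → C:1 H:2 S:1
  CH2 → C:1 H:2
  CH3 → C:1 H:3
Element totals:
  C: 9
  H: 14
  F: 3
  N: 1
  S: 1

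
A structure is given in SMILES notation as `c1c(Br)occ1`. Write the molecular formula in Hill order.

Atom tally by fragment:
  furan ring core → C:4 H:4 O:1
  (− 1 ring H displaced by substituents)
  + Br → Br:1
Element totals:
  C: 4
  H: 3
  Br: 1
  O: 1

C4H3BrO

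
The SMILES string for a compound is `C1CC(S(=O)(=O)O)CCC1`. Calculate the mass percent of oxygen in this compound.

Atom tally by fragment:
  cyclohexane ring core → C:6 H:12
  (− 1 ring H displaced by substituents)
  + SO3H → S:1 O:3 H:1
Element totals:
  C: 6
  H: 12
  O: 3
  S: 1
Molecular formula: C6H12O3S.
Molar mass = 164.219 g/mol.
Mass from O: 3 × 15.999 = 47.997 g/mol.
%O = 47.997 / 164.219 × 100 = 29.23%.

29.23%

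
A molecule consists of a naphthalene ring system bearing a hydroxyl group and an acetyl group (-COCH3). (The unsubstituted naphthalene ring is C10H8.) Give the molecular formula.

C12H10O2

Atom tally by fragment:
  naphthalene ring system core → C:10 H:8
  (− 2 ring H displaced by substituents)
  + OH → O:1 H:1
  + COCH3 → C:2 H:3 O:1
Element totals:
  C: 12
  H: 10
  O: 2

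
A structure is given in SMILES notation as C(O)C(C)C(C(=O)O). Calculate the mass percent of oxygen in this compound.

Atom tally by fragment:
  HOCH2 → C:1 H:3 O:1
  CH(CH3) → C:2 H:4
  CH2COOH → C:2 H:3 O:2
Element totals:
  C: 5
  H: 10
  O: 3
Molecular formula: C5H10O3.
Molar mass = 118.132 g/mol.
Mass from O: 3 × 15.999 = 47.997 g/mol.
%O = 47.997 / 118.132 × 100 = 40.63%.

40.63%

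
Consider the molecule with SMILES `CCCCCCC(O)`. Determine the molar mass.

116.20 g/mol

Atom tally by fragment:
  CH3 → C:1 H:3
  CH2 → C:1 H:2
  CH2 → C:1 H:2
  CH2 → C:1 H:2
  CH2 → C:1 H:2
  CH2 → C:1 H:2
  CH2OH → C:1 H:3 O:1
Element totals:
  C: 7
  H: 16
  O: 1
Molecular formula: C7H16O.
  M = 7(12.011) + 16(1.008) + 15.999
    = 84.077 + 16.128 + 15.999 = 116.204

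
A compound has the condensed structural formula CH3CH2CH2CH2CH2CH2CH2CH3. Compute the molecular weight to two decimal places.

114.23 g/mol

Atom tally by fragment:
  CH3 → C:1 H:3
  CH2 → C:1 H:2
  CH2 → C:1 H:2
  CH2 → C:1 H:2
  CH2 → C:1 H:2
  CH2 → C:1 H:2
  CH2 → C:1 H:2
  CH3 → C:1 H:3
Element totals:
  C: 8
  H: 18
Molecular formula: C8H18.
  M = 8(12.011) + 18(1.008)
    = 96.088 + 18.144 = 114.232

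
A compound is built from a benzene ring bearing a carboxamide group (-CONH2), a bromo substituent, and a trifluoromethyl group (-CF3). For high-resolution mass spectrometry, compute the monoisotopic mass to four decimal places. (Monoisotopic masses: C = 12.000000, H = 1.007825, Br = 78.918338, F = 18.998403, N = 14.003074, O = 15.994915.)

266.9507

Atom tally by fragment:
  benzene ring core → C:6 H:6
  (− 3 ring H displaced by substituents)
  + CONH2 → C:1 H:2 O:1 N:1
  + Br → Br:1
  + CF3 → C:1 F:3
Element totals:
  C: 8
  H: 5
  Br: 1
  F: 3
  N: 1
  O: 1
Molecular formula: C8H5BrF3NO.
  M = 8(12.0) + 5(1.007825) + 78.918338 + 3(18.998403) + 14.003074 + 15.994915
    = 96.000000 + 5.039125 + 78.918338 + 56.995209 + 14.003074 + 15.994915 = 266.950661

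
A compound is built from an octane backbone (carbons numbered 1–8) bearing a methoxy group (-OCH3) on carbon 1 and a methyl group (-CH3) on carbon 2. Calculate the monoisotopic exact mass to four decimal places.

158.1671

Atom tally by fragment:
  CH3OCH2 → C:2 H:5 O:1
  CH(CH3) → C:2 H:4
  CH2 → C:1 H:2
  CH2 → C:1 H:2
  CH2 → C:1 H:2
  CH2 → C:1 H:2
  CH2 → C:1 H:2
  CH3 → C:1 H:3
Element totals:
  C: 10
  H: 22
  O: 1
Molecular formula: C10H22O.
  M = 10(12.0) + 22(1.007825) + 15.994915
    = 120.000000 + 22.172150 + 15.994915 = 158.167065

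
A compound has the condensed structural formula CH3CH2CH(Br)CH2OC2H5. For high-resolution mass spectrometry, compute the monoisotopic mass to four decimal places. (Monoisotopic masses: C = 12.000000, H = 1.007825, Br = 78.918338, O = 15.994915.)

Element totals:
  C: 6
  H: 13
  Br: 1
  O: 1
Molecular formula: C6H13BrO.
  M = 6(12.0) + 13(1.007825) + 78.918338 + 15.994915
    = 72.000000 + 13.101725 + 78.918338 + 15.994915 = 180.014978

180.0150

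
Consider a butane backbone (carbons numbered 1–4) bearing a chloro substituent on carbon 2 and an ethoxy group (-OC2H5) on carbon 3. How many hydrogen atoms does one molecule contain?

Atom tally by fragment:
  CH3 → C:1 H:3
  CH(Cl) → C:1 H:1 Cl:1
  CH(OC2H5) → C:3 H:6 O:1
  CH3 → C:1 H:3
Element totals:
  C: 6
  H: 13
  Cl: 1
  O: 1

13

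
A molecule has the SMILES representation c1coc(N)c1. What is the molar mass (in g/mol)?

83.09 g/mol

Atom tally by fragment:
  furan ring core → C:4 H:4 O:1
  (− 1 ring H displaced by substituents)
  + NH2 → N:1 H:2
Element totals:
  C: 4
  H: 5
  N: 1
  O: 1
Molecular formula: C4H5NO.
  M = 4(12.011) + 5(1.008) + 14.007 + 15.999
    = 48.044 + 5.040 + 14.007 + 15.999 = 83.090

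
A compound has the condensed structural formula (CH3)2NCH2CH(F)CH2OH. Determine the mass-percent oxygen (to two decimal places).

Element totals:
  C: 5
  H: 12
  F: 1
  N: 1
  O: 1
Molecular formula: C5H12FNO.
Molar mass = 121.155 g/mol.
Mass from O: 1 × 15.999 = 15.999 g/mol.
%O = 15.999 / 121.155 × 100 = 13.21%.

13.21%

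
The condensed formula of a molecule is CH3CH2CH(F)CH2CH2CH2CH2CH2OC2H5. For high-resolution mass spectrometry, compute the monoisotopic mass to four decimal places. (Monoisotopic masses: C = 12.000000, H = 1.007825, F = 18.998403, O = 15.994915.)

Element totals:
  C: 10
  H: 21
  F: 1
  O: 1
Molecular formula: C10H21FO.
  M = 10(12.0) + 21(1.007825) + 18.998403 + 15.994915
    = 120.000000 + 21.164325 + 18.998403 + 15.994915 = 176.157643

176.1576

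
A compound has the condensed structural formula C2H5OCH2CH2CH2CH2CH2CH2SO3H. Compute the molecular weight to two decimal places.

Atom tally by fragment:
  C2H5OCH2 → C:3 H:7 O:1
  CH2 → C:1 H:2
  CH2 → C:1 H:2
  CH2 → C:1 H:2
  CH2 → C:1 H:2
  CH2SO3H → C:1 H:3 S:1 O:3
Element totals:
  C: 8
  H: 18
  O: 4
  S: 1
Molecular formula: C8H18O4S.
  M = 8(12.011) + 18(1.008) + 4(15.999) + 32.06
    = 96.088 + 18.144 + 63.996 + 32.060 = 210.288

210.29 g/mol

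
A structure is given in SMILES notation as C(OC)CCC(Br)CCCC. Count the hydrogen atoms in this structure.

19

Atom tally by fragment:
  CH3OCH2 → C:2 H:5 O:1
  CH2 → C:1 H:2
  CH2 → C:1 H:2
  CH(Br) → C:1 H:1 Br:1
  CH2 → C:1 H:2
  CH2 → C:1 H:2
  CH2 → C:1 H:2
  CH3 → C:1 H:3
Element totals:
  C: 9
  H: 19
  Br: 1
  O: 1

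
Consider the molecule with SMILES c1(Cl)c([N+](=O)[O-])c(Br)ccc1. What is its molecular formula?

Atom tally by fragment:
  benzene ring core → C:6 H:6
  (− 3 ring H displaced by substituents)
  + Cl → Cl:1
  + NO2 → N:1 O:2
  + Br → Br:1
Element totals:
  C: 6
  H: 3
  Br: 1
  Cl: 1
  N: 1
  O: 2

C6H3BrClNO2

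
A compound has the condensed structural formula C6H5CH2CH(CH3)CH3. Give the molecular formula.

Atom tally by fragment:
  C6H5CH2 → C:7 H:7
  CH(CH3) → C:2 H:4
  CH3 → C:1 H:3
Element totals:
  C: 10
  H: 14

C10H14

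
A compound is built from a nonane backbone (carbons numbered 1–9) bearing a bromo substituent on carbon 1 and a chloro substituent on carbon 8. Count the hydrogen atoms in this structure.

Atom tally by fragment:
  BrCH2 → C:1 H:2 Br:1
  CH2 → C:1 H:2
  CH2 → C:1 H:2
  CH2 → C:1 H:2
  CH2 → C:1 H:2
  CH2 → C:1 H:2
  CH2 → C:1 H:2
  CH(Cl) → C:1 H:1 Cl:1
  CH3 → C:1 H:3
Element totals:
  C: 9
  H: 18
  Br: 1
  Cl: 1

18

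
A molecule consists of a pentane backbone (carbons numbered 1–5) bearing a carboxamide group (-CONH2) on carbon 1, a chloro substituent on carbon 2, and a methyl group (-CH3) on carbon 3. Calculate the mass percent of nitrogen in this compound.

8.56%

Atom tally by fragment:
  H2NOCCH2 → C:2 H:4 O:1 N:1
  CH(Cl) → C:1 H:1 Cl:1
  CH(CH3) → C:2 H:4
  CH2 → C:1 H:2
  CH3 → C:1 H:3
Element totals:
  C: 7
  H: 14
  Cl: 1
  N: 1
  O: 1
Molecular formula: C7H14ClNO.
Molar mass = 163.645 g/mol.
Mass from N: 1 × 14.007 = 14.007 g/mol.
%N = 14.007 / 163.645 × 100 = 8.56%.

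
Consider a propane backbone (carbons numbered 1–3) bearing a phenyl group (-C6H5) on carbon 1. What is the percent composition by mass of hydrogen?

10.06%

Atom tally by fragment:
  C6H5CH2 → C:7 H:7
  CH2 → C:1 H:2
  CH3 → C:1 H:3
Element totals:
  C: 9
  H: 12
Molecular formula: C9H12.
Molar mass = 120.195 g/mol.
Mass from H: 12 × 1.008 = 12.096 g/mol.
%H = 12.096 / 120.195 × 100 = 10.06%.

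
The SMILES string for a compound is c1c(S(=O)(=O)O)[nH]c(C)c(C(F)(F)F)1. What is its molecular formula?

C6H6F3NO3S

Atom tally by fragment:
  pyrrole ring core → C:4 H:5 N:1
  (− 3 ring H displaced by substituents)
  + SO3H → S:1 O:3 H:1
  + CH3 → C:1 H:3
  + CF3 → C:1 F:3
Element totals:
  C: 6
  H: 6
  F: 3
  N: 1
  O: 3
  S: 1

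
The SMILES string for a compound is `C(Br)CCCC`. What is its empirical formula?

Atom tally by fragment:
  BrCH2 → C:1 H:2 Br:1
  CH2 → C:1 H:2
  CH2 → C:1 H:2
  CH2 → C:1 H:2
  CH3 → C:1 H:3
Element totals:
  C: 5
  H: 11
  Br: 1
Molecular formula: C5H11Br.
gcd of subscripts (1, 5, 11) = 1, so the empirical formula equals the molecular formula.

C5H11Br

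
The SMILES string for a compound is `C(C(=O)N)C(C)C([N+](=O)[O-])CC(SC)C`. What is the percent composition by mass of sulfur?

13.68%

Atom tally by fragment:
  H2NOCCH2 → C:2 H:4 O:1 N:1
  CH(CH3) → C:2 H:4
  CH(NO2) → C:1 H:1 N:1 O:2
  CH2 → C:1 H:2
  CH(SCH3) → C:2 H:4 S:1
  CH3 → C:1 H:3
Element totals:
  C: 9
  H: 18
  N: 2
  O: 3
  S: 1
Molecular formula: C9H18N2O3S.
Molar mass = 234.314 g/mol.
Mass from S: 1 × 32.06 = 32.060 g/mol.
%S = 32.060 / 234.314 × 100 = 13.68%.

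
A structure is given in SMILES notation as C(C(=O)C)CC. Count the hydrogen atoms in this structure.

10

Atom tally by fragment:
  CH3COCH2 → C:3 H:5 O:1
  CH2 → C:1 H:2
  CH3 → C:1 H:3
Element totals:
  C: 5
  H: 10
  O: 1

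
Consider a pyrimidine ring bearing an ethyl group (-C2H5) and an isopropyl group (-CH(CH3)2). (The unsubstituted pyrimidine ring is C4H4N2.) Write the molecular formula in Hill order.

C9H14N2

Atom tally by fragment:
  pyrimidine ring core → C:4 H:4 N:2
  (− 2 ring H displaced by substituents)
  + C2H5 → C:2 H:5
  + CH(CH3)2 → C:3 H:7
Element totals:
  C: 9
  H: 14
  N: 2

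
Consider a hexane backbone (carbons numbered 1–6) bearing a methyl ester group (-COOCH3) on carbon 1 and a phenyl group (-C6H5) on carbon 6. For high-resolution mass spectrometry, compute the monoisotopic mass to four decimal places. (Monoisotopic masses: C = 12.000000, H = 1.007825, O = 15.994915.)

Atom tally by fragment:
  CH3OOCCH2 → C:3 H:5 O:2
  CH2 → C:1 H:2
  CH2 → C:1 H:2
  CH2 → C:1 H:2
  CH2 → C:1 H:2
  CH2C6H5 → C:7 H:7
Element totals:
  C: 14
  H: 20
  O: 2
Molecular formula: C14H20O2.
  M = 14(12.0) + 20(1.007825) + 2(15.994915)
    = 168.000000 + 20.156500 + 31.989830 = 220.146330

220.1463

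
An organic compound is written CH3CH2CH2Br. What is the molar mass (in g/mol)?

Atom tally by fragment:
  CH3 → C:1 H:3
  CH2 → C:1 H:2
  CH2Br → C:1 H:2 Br:1
Element totals:
  C: 3
  H: 7
  Br: 1
Molecular formula: C3H7Br.
  M = 3(12.011) + 7(1.008) + 79.904
    = 36.033 + 7.056 + 79.904 = 122.993

122.99 g/mol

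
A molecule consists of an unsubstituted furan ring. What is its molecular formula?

Atom tally by fragment:
  furan ring core → C:4 H:4 O:1
Element totals:
  C: 4
  H: 4
  O: 1

C4H4O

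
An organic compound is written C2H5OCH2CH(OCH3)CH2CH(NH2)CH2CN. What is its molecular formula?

C9H18N2O2

Atom tally by fragment:
  C2H5OCH2 → C:3 H:7 O:1
  CH(OCH3) → C:2 H:4 O:1
  CH2 → C:1 H:2
  CH(NH2) → C:1 H:3 N:1
  CH2CN → C:2 H:2 N:1
Element totals:
  C: 9
  H: 18
  N: 2
  O: 2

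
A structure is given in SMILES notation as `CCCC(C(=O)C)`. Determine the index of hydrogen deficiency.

1

Atom tally by fragment:
  CH3 → C:1 H:3
  CH2 → C:1 H:2
  CH2 → C:1 H:2
  CH2COCH3 → C:3 H:5 O:1
Element totals:
  C: 6
  H: 12
  O: 1
Molecular formula: C6H12O.
DoU = (2C + 2 + N − H − X) / 2 = (2·6 + 2 + 0 − 12 − 0) / 2 = 1.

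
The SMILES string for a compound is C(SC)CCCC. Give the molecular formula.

C6H14S

Atom tally by fragment:
  CH3SCH2 → C:2 H:5 S:1
  CH2 → C:1 H:2
  CH2 → C:1 H:2
  CH2 → C:1 H:2
  CH3 → C:1 H:3
Element totals:
  C: 6
  H: 14
  S: 1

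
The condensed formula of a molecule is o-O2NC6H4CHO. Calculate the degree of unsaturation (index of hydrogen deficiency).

Element totals:
  C: 7
  H: 5
  N: 1
  O: 3
Molecular formula: C7H5NO3.
DoU = (2C + 2 + N − H − X) / 2 = (2·7 + 2 + 1 − 5 − 0) / 2 = 6.

6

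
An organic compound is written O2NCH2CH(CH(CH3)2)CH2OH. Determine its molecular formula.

Atom tally by fragment:
  O2NCH2 → C:1 H:2 N:1 O:2
  CH(CH(CH3)2) → C:4 H:8
  CH2OH → C:1 H:3 O:1
Element totals:
  C: 6
  H: 13
  N: 1
  O: 3

C6H13NO3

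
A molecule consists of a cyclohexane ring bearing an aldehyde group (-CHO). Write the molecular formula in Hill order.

C7H12O

Atom tally by fragment:
  cyclohexane ring core → C:6 H:12
  (− 1 ring H displaced by substituents)
  + CHO → C:1 H:1 O:1
Element totals:
  C: 7
  H: 12
  O: 1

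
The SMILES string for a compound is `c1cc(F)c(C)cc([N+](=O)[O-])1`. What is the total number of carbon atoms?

7

Atom tally by fragment:
  benzene ring core → C:6 H:6
  (− 3 ring H displaced by substituents)
  + F → F:1
  + CH3 → C:1 H:3
  + NO2 → N:1 O:2
Element totals:
  C: 7
  H: 6
  F: 1
  N: 1
  O: 2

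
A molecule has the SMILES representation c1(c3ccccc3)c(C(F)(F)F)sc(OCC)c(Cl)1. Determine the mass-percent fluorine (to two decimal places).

Atom tally by fragment:
  thiophene ring core → C:4 H:4 S:1
  (− 4 ring H displaced by substituents)
  + C6H5 → C:6 H:5
  + CF3 → C:1 F:3
  + OC2H5 → C:2 H:5 O:1
  + Cl → Cl:1
Element totals:
  C: 13
  H: 10
  Cl: 1
  F: 3
  O: 1
  S: 1
Molecular formula: C13H10ClF3OS.
Molar mass = 306.726 g/mol.
Mass from F: 3 × 18.998 = 56.994 g/mol.
%F = 56.994 / 306.726 × 100 = 18.58%.

18.58%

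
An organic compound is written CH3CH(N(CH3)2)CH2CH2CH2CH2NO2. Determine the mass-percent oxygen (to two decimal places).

18.36%

Element totals:
  C: 8
  H: 18
  N: 2
  O: 2
Molecular formula: C8H18N2O2.
Molar mass = 174.244 g/mol.
Mass from O: 2 × 15.999 = 31.998 g/mol.
%O = 31.998 / 174.244 × 100 = 18.36%.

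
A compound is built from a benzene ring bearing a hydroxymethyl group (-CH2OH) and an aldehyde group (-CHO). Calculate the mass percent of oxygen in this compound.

23.50%

Atom tally by fragment:
  benzene ring core → C:6 H:6
  (− 2 ring H displaced by substituents)
  + CH2OH → C:1 H:3 O:1
  + CHO → C:1 H:1 O:1
Element totals:
  C: 8
  H: 8
  O: 2
Molecular formula: C8H8O2.
Molar mass = 136.150 g/mol.
Mass from O: 2 × 15.999 = 31.998 g/mol.
%O = 31.998 / 136.150 × 100 = 23.50%.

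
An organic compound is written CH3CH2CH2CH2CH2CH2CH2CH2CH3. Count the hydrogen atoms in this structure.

Element totals:
  C: 9
  H: 20

20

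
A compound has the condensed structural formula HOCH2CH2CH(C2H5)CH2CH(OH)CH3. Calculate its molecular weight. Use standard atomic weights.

146.23 g/mol

Atom tally by fragment:
  HOCH2CH2 → C:2 H:5 O:1
  CH(C2H5) → C:3 H:6
  CH2 → C:1 H:2
  CH(OH) → C:1 H:2 O:1
  CH3 → C:1 H:3
Element totals:
  C: 8
  H: 18
  O: 2
Molecular formula: C8H18O2.
  M = 8(12.011) + 18(1.008) + 2(15.999)
    = 96.088 + 18.144 + 31.998 = 146.230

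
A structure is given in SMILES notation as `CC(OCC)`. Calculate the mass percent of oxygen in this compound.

21.58%

Atom tally by fragment:
  CH3 → C:1 H:3
  CH2OC2H5 → C:3 H:7 O:1
Element totals:
  C: 4
  H: 10
  O: 1
Molecular formula: C4H10O.
Molar mass = 74.123 g/mol.
Mass from O: 1 × 15.999 = 15.999 g/mol.
%O = 15.999 / 74.123 × 100 = 21.58%.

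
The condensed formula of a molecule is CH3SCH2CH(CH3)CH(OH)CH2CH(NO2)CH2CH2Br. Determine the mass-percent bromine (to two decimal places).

26.62%

Atom tally by fragment:
  CH3SCH2 → C:2 H:5 S:1
  CH(CH3) → C:2 H:4
  CH(OH) → C:1 H:2 O:1
  CH2 → C:1 H:2
  CH(NO2) → C:1 H:1 N:1 O:2
  CH2 → C:1 H:2
  CH2Br → C:1 H:2 Br:1
Element totals:
  C: 9
  H: 18
  Br: 1
  N: 1
  O: 3
  S: 1
Molecular formula: C9H18BrNO3S.
Molar mass = 300.211 g/mol.
Mass from Br: 1 × 79.904 = 79.904 g/mol.
%Br = 79.904 / 300.211 × 100 = 26.62%.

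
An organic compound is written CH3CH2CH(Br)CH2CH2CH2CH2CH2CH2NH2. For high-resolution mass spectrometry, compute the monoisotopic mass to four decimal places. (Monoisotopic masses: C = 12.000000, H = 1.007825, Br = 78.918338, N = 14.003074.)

221.0779

Atom tally by fragment:
  CH3 → C:1 H:3
  CH2 → C:1 H:2
  CH(Br) → C:1 H:1 Br:1
  CH2 → C:1 H:2
  CH2 → C:1 H:2
  CH2 → C:1 H:2
  CH2 → C:1 H:2
  CH2 → C:1 H:2
  CH2NH2 → C:1 H:4 N:1
Element totals:
  C: 9
  H: 20
  Br: 1
  N: 1
Molecular formula: C9H20BrN.
  M = 9(12.0) + 20(1.007825) + 78.918338 + 14.003074
    = 108.000000 + 20.156500 + 78.918338 + 14.003074 = 221.077912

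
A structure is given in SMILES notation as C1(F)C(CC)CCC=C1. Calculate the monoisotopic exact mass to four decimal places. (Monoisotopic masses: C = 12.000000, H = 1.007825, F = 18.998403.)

Atom tally by fragment:
  cyclohexene ring core → C:6 H:10
  (− 2 ring H displaced by substituents)
  + F → F:1
  + C2H5 → C:2 H:5
Element totals:
  C: 8
  H: 13
  F: 1
Molecular formula: C8H13F.
  M = 8(12.0) + 13(1.007825) + 18.998403
    = 96.000000 + 13.101725 + 18.998403 = 128.100128

128.1001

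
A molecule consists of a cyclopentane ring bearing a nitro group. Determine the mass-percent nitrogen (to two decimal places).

12.17%

Atom tally by fragment:
  cyclopentane ring core → C:5 H:10
  (− 1 ring H displaced by substituents)
  + NO2 → N:1 O:2
Element totals:
  C: 5
  H: 9
  N: 1
  O: 2
Molecular formula: C5H9NO2.
Molar mass = 115.132 g/mol.
Mass from N: 1 × 14.007 = 14.007 g/mol.
%N = 14.007 / 115.132 × 100 = 12.17%.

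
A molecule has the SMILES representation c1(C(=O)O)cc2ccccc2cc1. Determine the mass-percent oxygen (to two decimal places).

Atom tally by fragment:
  naphthalene ring system core → C:10 H:8
  (− 1 ring H displaced by substituents)
  + COOH → C:1 H:1 O:2
Element totals:
  C: 11
  H: 8
  O: 2
Molecular formula: C11H8O2.
Molar mass = 172.183 g/mol.
Mass from O: 2 × 15.999 = 31.998 g/mol.
%O = 31.998 / 172.183 × 100 = 18.58%.

18.58%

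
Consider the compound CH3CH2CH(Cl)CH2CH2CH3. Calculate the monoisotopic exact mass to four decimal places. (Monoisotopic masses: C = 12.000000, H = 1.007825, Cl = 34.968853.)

Atom tally by fragment:
  CH3 → C:1 H:3
  CH2 → C:1 H:2
  CH(Cl) → C:1 H:1 Cl:1
  CH2 → C:1 H:2
  CH2 → C:1 H:2
  CH3 → C:1 H:3
Element totals:
  C: 6
  H: 13
  Cl: 1
Molecular formula: C6H13Cl.
  M = 6(12.0) + 13(1.007825) + 34.968853
    = 72.000000 + 13.101725 + 34.968853 = 120.070578

120.0706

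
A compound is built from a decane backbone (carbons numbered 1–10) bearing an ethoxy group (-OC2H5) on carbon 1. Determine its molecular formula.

C12H26O

Atom tally by fragment:
  C2H5OCH2 → C:3 H:7 O:1
  CH2 → C:1 H:2
  CH2 → C:1 H:2
  CH2 → C:1 H:2
  CH2 → C:1 H:2
  CH2 → C:1 H:2
  CH2 → C:1 H:2
  CH2 → C:1 H:2
  CH2 → C:1 H:2
  CH3 → C:1 H:3
Element totals:
  C: 12
  H: 26
  O: 1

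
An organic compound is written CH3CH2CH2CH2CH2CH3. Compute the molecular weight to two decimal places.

86.18 g/mol

Atom tally by fragment:
  CH3 → C:1 H:3
  CH2 → C:1 H:2
  CH2 → C:1 H:2
  CH2 → C:1 H:2
  CH2 → C:1 H:2
  CH3 → C:1 H:3
Element totals:
  C: 6
  H: 14
Molecular formula: C6H14.
  M = 6(12.011) + 14(1.008)
    = 72.066 + 14.112 = 86.178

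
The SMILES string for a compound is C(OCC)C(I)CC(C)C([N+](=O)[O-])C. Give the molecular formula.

Atom tally by fragment:
  C2H5OCH2 → C:3 H:7 O:1
  CH(I) → C:1 H:1 I:1
  CH2 → C:1 H:2
  CH(CH3) → C:2 H:4
  CH(NO2) → C:1 H:1 N:1 O:2
  CH3 → C:1 H:3
Element totals:
  C: 9
  H: 18
  I: 1
  N: 1
  O: 3

C9H18INO3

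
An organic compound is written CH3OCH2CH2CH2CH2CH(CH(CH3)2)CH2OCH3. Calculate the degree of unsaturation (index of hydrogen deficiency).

Atom tally by fragment:
  CH3OCH2 → C:2 H:5 O:1
  CH2 → C:1 H:2
  CH2 → C:1 H:2
  CH2 → C:1 H:2
  CH(CH(CH3)2) → C:4 H:8
  CH2OCH3 → C:2 H:5 O:1
Element totals:
  C: 11
  H: 24
  O: 2
Molecular formula: C11H24O2.
DoU = (2C + 2 + N − H − X) / 2 = (2·11 + 2 + 0 − 24 − 0) / 2 = 0.

0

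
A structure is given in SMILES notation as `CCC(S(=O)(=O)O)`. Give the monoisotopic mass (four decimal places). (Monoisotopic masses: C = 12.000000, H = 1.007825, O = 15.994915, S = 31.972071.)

Atom tally by fragment:
  CH3 → C:1 H:3
  CH2 → C:1 H:2
  CH2SO3H → C:1 H:3 S:1 O:3
Element totals:
  C: 3
  H: 8
  O: 3
  S: 1
Molecular formula: C3H8O3S.
  M = 3(12.0) + 8(1.007825) + 3(15.994915) + 31.972071
    = 36.000000 + 8.062600 + 47.984745 + 31.972071 = 124.019416

124.0194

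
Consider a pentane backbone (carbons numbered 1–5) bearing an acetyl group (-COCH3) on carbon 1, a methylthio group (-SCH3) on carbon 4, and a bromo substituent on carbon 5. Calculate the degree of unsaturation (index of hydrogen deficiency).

1

Atom tally by fragment:
  CH3COCH2 → C:3 H:5 O:1
  CH2 → C:1 H:2
  CH2 → C:1 H:2
  CH(SCH3) → C:2 H:4 S:1
  CH2Br → C:1 H:2 Br:1
Element totals:
  C: 8
  H: 15
  Br: 1
  O: 1
  S: 1
Molecular formula: C8H15BrOS.
DoU = (2C + 2 + N − H − X) / 2 = (2·8 + 2 + 0 − 15 − 1) / 2 = 1.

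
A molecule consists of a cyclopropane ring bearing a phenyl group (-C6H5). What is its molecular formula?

C9H10

Atom tally by fragment:
  cyclopropane ring core → C:3 H:6
  (− 1 ring H displaced by substituents)
  + C6H5 → C:6 H:5
Element totals:
  C: 9
  H: 10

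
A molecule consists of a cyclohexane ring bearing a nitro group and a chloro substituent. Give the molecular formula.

Atom tally by fragment:
  cyclohexane ring core → C:6 H:12
  (− 2 ring H displaced by substituents)
  + NO2 → N:1 O:2
  + Cl → Cl:1
Element totals:
  C: 6
  H: 10
  Cl: 1
  N: 1
  O: 2

C6H10ClNO2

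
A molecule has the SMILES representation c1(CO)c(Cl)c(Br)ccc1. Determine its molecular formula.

Atom tally by fragment:
  benzene ring core → C:6 H:6
  (− 3 ring H displaced by substituents)
  + CH2OH → C:1 H:3 O:1
  + Cl → Cl:1
  + Br → Br:1
Element totals:
  C: 7
  H: 6
  Br: 1
  Cl: 1
  O: 1

C7H6BrClO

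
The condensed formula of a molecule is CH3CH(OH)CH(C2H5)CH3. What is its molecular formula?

Atom tally by fragment:
  CH3 → C:1 H:3
  CH(OH) → C:1 H:2 O:1
  CH(C2H5) → C:3 H:6
  CH3 → C:1 H:3
Element totals:
  C: 6
  H: 14
  O: 1

C6H14O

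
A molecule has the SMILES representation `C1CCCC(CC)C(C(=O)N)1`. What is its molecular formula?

C9H17NO

Atom tally by fragment:
  cyclohexane ring core → C:6 H:12
  (− 2 ring H displaced by substituents)
  + C2H5 → C:2 H:5
  + CONH2 → C:1 H:2 O:1 N:1
Element totals:
  C: 9
  H: 17
  N: 1
  O: 1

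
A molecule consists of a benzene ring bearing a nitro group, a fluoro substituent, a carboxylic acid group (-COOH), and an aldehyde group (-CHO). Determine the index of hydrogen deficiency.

7

Atom tally by fragment:
  benzene ring core → C:6 H:6
  (− 4 ring H displaced by substituents)
  + NO2 → N:1 O:2
  + F → F:1
  + COOH → C:1 H:1 O:2
  + CHO → C:1 H:1 O:1
Element totals:
  C: 8
  H: 4
  F: 1
  N: 1
  O: 5
Molecular formula: C8H4FNO5.
DoU = (2C + 2 + N − H − X) / 2 = (2·8 + 2 + 1 − 4 − 1) / 2 = 7.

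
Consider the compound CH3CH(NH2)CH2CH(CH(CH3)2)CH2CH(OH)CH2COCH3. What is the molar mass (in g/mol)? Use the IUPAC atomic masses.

Atom tally by fragment:
  CH3 → C:1 H:3
  CH(NH2) → C:1 H:3 N:1
  CH2 → C:1 H:2
  CH(CH(CH3)2) → C:4 H:8
  CH2 → C:1 H:2
  CH(OH) → C:1 H:2 O:1
  CH2COCH3 → C:3 H:5 O:1
Element totals:
  C: 12
  H: 25
  N: 1
  O: 2
Molecular formula: C12H25NO2.
  M = 12(12.011) + 25(1.008) + 14.007 + 2(15.999)
    = 144.132 + 25.200 + 14.007 + 31.998 = 215.337

215.34 g/mol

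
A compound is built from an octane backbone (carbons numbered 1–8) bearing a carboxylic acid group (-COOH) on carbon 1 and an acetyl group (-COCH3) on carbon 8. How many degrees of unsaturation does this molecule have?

2

Atom tally by fragment:
  HOOCCH2 → C:2 H:3 O:2
  CH2 → C:1 H:2
  CH2 → C:1 H:2
  CH2 → C:1 H:2
  CH2 → C:1 H:2
  CH2 → C:1 H:2
  CH2 → C:1 H:2
  CH2COCH3 → C:3 H:5 O:1
Element totals:
  C: 11
  H: 20
  O: 3
Molecular formula: C11H20O3.
DoU = (2C + 2 + N − H − X) / 2 = (2·11 + 2 + 0 − 20 − 0) / 2 = 2.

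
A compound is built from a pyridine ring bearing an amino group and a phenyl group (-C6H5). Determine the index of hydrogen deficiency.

8

Atom tally by fragment:
  pyridine ring core → C:5 H:5 N:1
  (− 2 ring H displaced by substituents)
  + NH2 → N:1 H:2
  + C6H5 → C:6 H:5
Element totals:
  C: 11
  H: 10
  N: 2
Molecular formula: C11H10N2.
DoU = (2C + 2 + N − H − X) / 2 = (2·11 + 2 + 2 − 10 − 0) / 2 = 8.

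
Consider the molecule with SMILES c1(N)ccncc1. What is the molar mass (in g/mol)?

Atom tally by fragment:
  pyridine ring core → C:5 H:5 N:1
  (− 1 ring H displaced by substituents)
  + NH2 → N:1 H:2
Element totals:
  C: 5
  H: 6
  N: 2
Molecular formula: C5H6N2.
  M = 5(12.011) + 6(1.008) + 2(14.007)
    = 60.055 + 6.048 + 28.014 = 94.117

94.12 g/mol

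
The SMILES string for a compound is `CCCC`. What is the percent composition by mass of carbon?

82.66%

Atom tally by fragment:
  CH3 → C:1 H:3
  CH2 → C:1 H:2
  CH2 → C:1 H:2
  CH3 → C:1 H:3
Element totals:
  C: 4
  H: 10
Molecular formula: C4H10.
Molar mass = 58.124 g/mol.
Mass from C: 4 × 12.011 = 48.044 g/mol.
%C = 48.044 / 58.124 × 100 = 82.66%.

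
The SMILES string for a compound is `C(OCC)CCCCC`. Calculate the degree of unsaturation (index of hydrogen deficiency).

Atom tally by fragment:
  C2H5OCH2 → C:3 H:7 O:1
  CH2 → C:1 H:2
  CH2 → C:1 H:2
  CH2 → C:1 H:2
  CH2 → C:1 H:2
  CH3 → C:1 H:3
Element totals:
  C: 8
  H: 18
  O: 1
Molecular formula: C8H18O.
DoU = (2C + 2 + N − H − X) / 2 = (2·8 + 2 + 0 − 18 − 0) / 2 = 0.

0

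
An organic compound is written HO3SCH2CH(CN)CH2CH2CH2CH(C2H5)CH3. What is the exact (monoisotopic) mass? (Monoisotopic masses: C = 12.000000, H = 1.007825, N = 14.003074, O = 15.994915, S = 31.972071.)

Element totals:
  C: 10
  H: 19
  N: 1
  O: 3
  S: 1
Molecular formula: C10H19NO3S.
  M = 10(12.0) + 19(1.007825) + 14.003074 + 3(15.994915) + 31.972071
    = 120.000000 + 19.148675 + 14.003074 + 47.984745 + 31.972071 = 233.108565

233.1086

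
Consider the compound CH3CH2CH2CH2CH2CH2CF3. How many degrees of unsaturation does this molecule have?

Atom tally by fragment:
  CH3 → C:1 H:3
  CH2 → C:1 H:2
  CH2 → C:1 H:2
  CH2 → C:1 H:2
  CH2 → C:1 H:2
  CH2CF3 → C:2 H:2 F:3
Element totals:
  C: 7
  H: 13
  F: 3
Molecular formula: C7H13F3.
DoU = (2C + 2 + N − H − X) / 2 = (2·7 + 2 + 0 − 13 − 3) / 2 = 0.

0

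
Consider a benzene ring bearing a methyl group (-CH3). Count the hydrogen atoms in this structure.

Atom tally by fragment:
  benzene ring core → C:6 H:6
  (− 1 ring H displaced by substituents)
  + CH3 → C:1 H:3
Element totals:
  C: 7
  H: 8

8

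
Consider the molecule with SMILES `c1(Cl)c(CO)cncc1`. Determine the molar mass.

143.57 g/mol

Atom tally by fragment:
  pyridine ring core → C:5 H:5 N:1
  (− 2 ring H displaced by substituents)
  + Cl → Cl:1
  + CH2OH → C:1 H:3 O:1
Element totals:
  C: 6
  H: 6
  Cl: 1
  N: 1
  O: 1
Molecular formula: C6H6ClNO.
  M = 6(12.011) + 6(1.008) + 35.45 + 14.007 + 15.999
    = 72.066 + 6.048 + 35.450 + 14.007 + 15.999 = 143.570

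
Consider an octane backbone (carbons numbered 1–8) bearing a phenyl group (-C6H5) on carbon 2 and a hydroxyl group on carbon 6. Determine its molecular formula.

C14H22O

Atom tally by fragment:
  CH3 → C:1 H:3
  CH(C6H5) → C:7 H:6
  CH2 → C:1 H:2
  CH2 → C:1 H:2
  CH2 → C:1 H:2
  CH(OH) → C:1 H:2 O:1
  CH2 → C:1 H:2
  CH3 → C:1 H:3
Element totals:
  C: 14
  H: 22
  O: 1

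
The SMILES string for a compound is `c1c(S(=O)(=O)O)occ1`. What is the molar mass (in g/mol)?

Atom tally by fragment:
  furan ring core → C:4 H:4 O:1
  (− 1 ring H displaced by substituents)
  + SO3H → S:1 O:3 H:1
Element totals:
  C: 4
  H: 4
  O: 4
  S: 1
Molecular formula: C4H4O4S.
  M = 4(12.011) + 4(1.008) + 4(15.999) + 32.06
    = 48.044 + 4.032 + 63.996 + 32.060 = 148.132

148.13 g/mol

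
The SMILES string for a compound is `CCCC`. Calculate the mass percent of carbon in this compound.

82.66%

Atom tally by fragment:
  CH3 → C:1 H:3
  CH2 → C:1 H:2
  CH2 → C:1 H:2
  CH3 → C:1 H:3
Element totals:
  C: 4
  H: 10
Molecular formula: C4H10.
Molar mass = 58.124 g/mol.
Mass from C: 4 × 12.011 = 48.044 g/mol.
%C = 48.044 / 58.124 × 100 = 82.66%.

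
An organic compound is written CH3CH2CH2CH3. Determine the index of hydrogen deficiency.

0

Atom tally by fragment:
  CH3 → C:1 H:3
  CH2 → C:1 H:2
  CH2 → C:1 H:2
  CH3 → C:1 H:3
Element totals:
  C: 4
  H: 10
Molecular formula: C4H10.
DoU = (2C + 2 + N − H − X) / 2 = (2·4 + 2 + 0 − 10 − 0) / 2 = 0.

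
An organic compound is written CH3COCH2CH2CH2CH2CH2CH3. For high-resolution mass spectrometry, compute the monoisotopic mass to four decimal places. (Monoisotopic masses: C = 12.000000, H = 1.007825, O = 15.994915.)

Atom tally by fragment:
  CH3COCH2 → C:3 H:5 O:1
  CH2 → C:1 H:2
  CH2 → C:1 H:2
  CH2 → C:1 H:2
  CH2 → C:1 H:2
  CH3 → C:1 H:3
Element totals:
  C: 8
  H: 16
  O: 1
Molecular formula: C8H16O.
  M = 8(12.0) + 16(1.007825) + 15.994915
    = 96.000000 + 16.125200 + 15.994915 = 128.120115

128.1201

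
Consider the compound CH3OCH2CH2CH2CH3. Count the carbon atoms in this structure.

5

Atom tally by fragment:
  CH3OCH2 → C:2 H:5 O:1
  CH2 → C:1 H:2
  CH2 → C:1 H:2
  CH3 → C:1 H:3
Element totals:
  C: 5
  H: 12
  O: 1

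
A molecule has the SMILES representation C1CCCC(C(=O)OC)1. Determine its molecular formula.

Atom tally by fragment:
  cyclopentane ring core → C:5 H:10
  (− 1 ring H displaced by substituents)
  + COOCH3 → C:2 H:3 O:2
Element totals:
  C: 7
  H: 12
  O: 2

C7H12O2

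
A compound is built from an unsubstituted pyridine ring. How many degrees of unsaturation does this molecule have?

Atom tally by fragment:
  pyridine ring core → C:5 H:5 N:1
Element totals:
  C: 5
  H: 5
  N: 1
Molecular formula: C5H5N.
DoU = (2C + 2 + N − H − X) / 2 = (2·5 + 2 + 1 − 5 − 0) / 2 = 4.

4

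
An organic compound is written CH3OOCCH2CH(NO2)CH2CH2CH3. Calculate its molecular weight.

Atom tally by fragment:
  CH3OOCCH2 → C:3 H:5 O:2
  CH(NO2) → C:1 H:1 N:1 O:2
  CH2 → C:1 H:2
  CH2 → C:1 H:2
  CH3 → C:1 H:3
Element totals:
  C: 7
  H: 13
  N: 1
  O: 4
Molecular formula: C7H13NO4.
  M = 7(12.011) + 13(1.008) + 14.007 + 4(15.999)
    = 84.077 + 13.104 + 14.007 + 63.996 = 175.184

175.18 g/mol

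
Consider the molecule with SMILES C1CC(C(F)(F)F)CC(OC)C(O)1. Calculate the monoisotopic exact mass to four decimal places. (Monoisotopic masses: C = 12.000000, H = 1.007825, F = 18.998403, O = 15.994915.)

198.0868

Atom tally by fragment:
  cyclohexane ring core → C:6 H:12
  (− 3 ring H displaced by substituents)
  + CF3 → C:1 F:3
  + OCH3 → C:1 H:3 O:1
  + OH → O:1 H:1
Element totals:
  C: 8
  H: 13
  F: 3
  O: 2
Molecular formula: C8H13F3O2.
  M = 8(12.0) + 13(1.007825) + 3(18.998403) + 2(15.994915)
    = 96.000000 + 13.101725 + 56.995209 + 31.989830 = 198.086764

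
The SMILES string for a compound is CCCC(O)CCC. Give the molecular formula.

Atom tally by fragment:
  CH3 → C:1 H:3
  CH2 → C:1 H:2
  CH2 → C:1 H:2
  CH(OH) → C:1 H:2 O:1
  CH2 → C:1 H:2
  CH2 → C:1 H:2
  CH3 → C:1 H:3
Element totals:
  C: 7
  H: 16
  O: 1

C7H16O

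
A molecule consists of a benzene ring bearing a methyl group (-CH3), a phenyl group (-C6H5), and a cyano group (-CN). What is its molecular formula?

C14H11N

Atom tally by fragment:
  benzene ring core → C:6 H:6
  (− 3 ring H displaced by substituents)
  + CH3 → C:1 H:3
  + C6H5 → C:6 H:5
  + CN → C:1 N:1
Element totals:
  C: 14
  H: 11
  N: 1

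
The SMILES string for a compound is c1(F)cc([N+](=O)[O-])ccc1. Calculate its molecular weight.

141.10 g/mol

Atom tally by fragment:
  benzene ring core → C:6 H:6
  (− 2 ring H displaced by substituents)
  + F → F:1
  + NO2 → N:1 O:2
Element totals:
  C: 6
  H: 4
  F: 1
  N: 1
  O: 2
Molecular formula: C6H4FNO2.
  M = 6(12.011) + 4(1.008) + 18.998 + 14.007 + 2(15.999)
    = 72.066 + 4.032 + 18.998 + 14.007 + 31.998 = 141.101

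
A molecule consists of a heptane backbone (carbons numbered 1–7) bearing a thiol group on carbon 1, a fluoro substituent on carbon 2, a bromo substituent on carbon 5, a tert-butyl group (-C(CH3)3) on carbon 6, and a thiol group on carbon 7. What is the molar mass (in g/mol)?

Atom tally by fragment:
  HSCH2 → C:1 H:3 S:1
  CH(F) → C:1 H:1 F:1
  CH2 → C:1 H:2
  CH2 → C:1 H:2
  CH(Br) → C:1 H:1 Br:1
  CH(C(CH3)3) → C:5 H:10
  CH2SH → C:1 H:3 S:1
Element totals:
  C: 11
  H: 22
  Br: 1
  F: 1
  S: 2
Molecular formula: C11H22BrFS2.
  M = 11(12.011) + 22(1.008) + 79.904 + 18.998 + 2(32.06)
    = 132.121 + 22.176 + 79.904 + 18.998 + 64.120 = 317.319

317.32 g/mol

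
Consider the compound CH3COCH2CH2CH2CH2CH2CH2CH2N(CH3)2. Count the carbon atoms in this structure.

Element totals:
  C: 11
  H: 23
  N: 1
  O: 1

11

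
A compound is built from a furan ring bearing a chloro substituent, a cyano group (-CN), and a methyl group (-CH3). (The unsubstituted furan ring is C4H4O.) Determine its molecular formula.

C6H4ClNO

Atom tally by fragment:
  furan ring core → C:4 H:4 O:1
  (− 3 ring H displaced by substituents)
  + Cl → Cl:1
  + CN → C:1 N:1
  + CH3 → C:1 H:3
Element totals:
  C: 6
  H: 4
  Cl: 1
  N: 1
  O: 1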